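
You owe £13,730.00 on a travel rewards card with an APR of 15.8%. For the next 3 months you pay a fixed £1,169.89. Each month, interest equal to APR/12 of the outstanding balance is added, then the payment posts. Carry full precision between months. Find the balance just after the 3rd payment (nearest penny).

£10,723.42

Monthly rate r = 15.8%/12 = 1.31667% = 0.0131667.
Each month: B ← B·(1+r) − £1,169.89.
Month 1: interest £180.78; balance after payment £12,740.89.
Month 2: interest £167.76; balance after payment £11,738.75.
Month 3: interest £154.56; balance after payment £10,723.42.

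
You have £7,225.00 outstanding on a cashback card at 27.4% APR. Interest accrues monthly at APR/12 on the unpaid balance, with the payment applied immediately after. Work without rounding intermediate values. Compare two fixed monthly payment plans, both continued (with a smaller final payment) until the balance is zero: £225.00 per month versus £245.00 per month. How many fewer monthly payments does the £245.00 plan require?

Monthly rate r = 27.4%/12 = 2.28333% = 0.0228333.
At £225.00/mo: n = ⌈−ln(1 − rB₀/P)/ln(1+r)⌉ = 59 payments (last £118.53); total interest = total paid − £7,225.00 = £5,943.53.
At £245.00/mo: 50 payments (last £137.59); total interest £4,917.59.
Payments saved = 59 − 50 = 9.

9 fewer payments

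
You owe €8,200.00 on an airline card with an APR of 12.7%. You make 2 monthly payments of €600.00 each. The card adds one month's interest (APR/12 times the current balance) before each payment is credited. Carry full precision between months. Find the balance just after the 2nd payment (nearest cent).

Monthly rate r = 12.7%/12 = 1.05833% = 0.0105833.
Each month: B ← B·(1+r) − €600.00.
Month 1: interest €86.78; balance after payment €7,686.78.
Month 2: interest €81.35; balance after payment €7,168.14.

€7,168.14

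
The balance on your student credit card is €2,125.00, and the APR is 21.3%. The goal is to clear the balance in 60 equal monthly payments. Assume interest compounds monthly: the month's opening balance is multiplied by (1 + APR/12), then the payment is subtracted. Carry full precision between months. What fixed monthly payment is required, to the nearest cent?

Monthly rate r = 21.3%/12 = 1.775% = 0.01775.
Level-payment amortization: P = B₀·r / (1 − (1+r)^(−n)) = 2125.00·0.01775 / (1 − 1.01775^(−60)).
Denominator 1 − (1+r)^(−60) = 0.652036783.
P = 37.7188 / 0.652036783 ≈ 57.85.

€57.85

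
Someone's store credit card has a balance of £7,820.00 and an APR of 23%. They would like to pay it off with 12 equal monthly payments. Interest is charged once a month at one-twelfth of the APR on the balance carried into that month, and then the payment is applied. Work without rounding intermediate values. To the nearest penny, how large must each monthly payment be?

£735.68

Monthly rate r = 23%/12 = 1.91667% = 0.0191667.
Level-payment amortization: P = B₀·r / (1 − (1+r)^(−n)) = 7820.00·0.0191667 / (1 − 1.01917^(−12)).
Denominator 1 − (1+r)^(−12) = 0.203735291.
P = 149.883 / 0.203735291 ≈ 735.68.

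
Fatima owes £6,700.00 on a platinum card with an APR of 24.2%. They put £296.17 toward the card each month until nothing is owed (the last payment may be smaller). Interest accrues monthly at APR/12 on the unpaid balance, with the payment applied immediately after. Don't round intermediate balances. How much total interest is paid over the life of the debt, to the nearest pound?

£2,337

Monthly rate r = 24.2%/12 = 2.01667% = 0.0201667.
Payoff takes n = ⌈−ln(1 − rB₀/P)/ln(1+r)⌉ = ⌈30.512⌉ = 31 payments; the last is £152.30.
Total paid = 30·£296.17 + £152.30 = £9,037.40.
Total interest = total paid − principal = £9,037.40 − £6,700.00 = £2,337.40.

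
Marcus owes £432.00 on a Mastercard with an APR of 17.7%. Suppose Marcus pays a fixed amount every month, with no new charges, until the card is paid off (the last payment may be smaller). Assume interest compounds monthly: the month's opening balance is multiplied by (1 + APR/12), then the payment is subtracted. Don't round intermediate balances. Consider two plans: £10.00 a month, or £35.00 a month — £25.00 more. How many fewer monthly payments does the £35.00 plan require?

56 fewer payments

Monthly rate r = 17.7%/12 = 1.475% = 0.01475.
At £10.00/mo: n = ⌈−ln(1 − rB₀/P)/ln(1+r)⌉ = 70 payments (last £2.46); total interest = total paid − £432.00 = £260.46.
At £35.00/mo: 14 payments (last £25.42); total interest £48.42.
Payments saved = 70 − 14 = 56.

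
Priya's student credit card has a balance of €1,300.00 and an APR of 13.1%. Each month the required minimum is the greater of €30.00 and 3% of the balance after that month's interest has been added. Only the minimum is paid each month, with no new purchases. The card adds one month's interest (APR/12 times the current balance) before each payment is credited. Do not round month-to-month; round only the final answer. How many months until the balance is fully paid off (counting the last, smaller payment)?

56 months

Monthly rate r = 13.1%/12 = 1.09167% = 0.0109167.
While 3% of the post-interest balance exceeds €30.00, each month B ← (B·(1+r))·(1 − 0.03), i.e. B shrinks by the factor (1+r)·0.97 = 0.98059.
This holds for months 1–14. Entering month 15 the balance is €988.01; 3% of the post-interest balance is now below €30.00, so the flat €30.00 minimum applies from here.
From month 15 a fixed €30.00 at rate r clears €988.01 in 42 more payments. Total: 14 + 42 = 56 months.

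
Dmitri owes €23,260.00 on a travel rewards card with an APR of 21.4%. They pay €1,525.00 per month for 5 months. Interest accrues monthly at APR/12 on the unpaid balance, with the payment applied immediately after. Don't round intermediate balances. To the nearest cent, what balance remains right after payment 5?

€17,507.47

Monthly rate r = 21.4%/12 = 1.78333% = 0.0178333.
Each month: B ← B·(1+r) − €1,525.00.
Month 1: interest €414.80; balance after payment €22,149.80.
Month 2: interest €395.00; balance after payment €21,019.81.
Month 3: interest €374.85; balance after payment €19,869.66.
Month 4: interest €354.34; balance after payment €18,699.00.
Month 5: interest €333.47; balance after payment €17,507.47.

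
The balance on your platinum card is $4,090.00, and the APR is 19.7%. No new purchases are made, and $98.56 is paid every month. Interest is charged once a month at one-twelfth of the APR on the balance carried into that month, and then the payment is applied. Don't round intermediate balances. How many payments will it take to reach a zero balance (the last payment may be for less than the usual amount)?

71 months

Monthly rate r = 19.7%/12 = 1.64167% = 0.0164167.
Recurrence: B ← B·(1+r) − $98.56.
Month 1: interest $67.14; balance after payment $4,058.58.
Month 2: interest $66.63; balance after payment $4,026.65.
Closed form: n = −ln(1 − rB₀/P)/ln(1+r) = −ln(0.31875)/ln(1.01642) ≈ 70.216, so the balance reaches zero during payment 71.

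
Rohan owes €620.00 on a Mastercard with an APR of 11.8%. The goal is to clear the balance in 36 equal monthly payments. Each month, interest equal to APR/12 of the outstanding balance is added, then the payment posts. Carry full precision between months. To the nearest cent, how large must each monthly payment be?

€20.53

Monthly rate r = 11.8%/12 = 0.983333% = 0.00983333.
Level-payment amortization: P = B₀·r / (1 − (1+r)^(−n)) = 620.00·0.00983333 / (1 − 1.00983^(−36)).
Denominator 1 − (1+r)^(−36) = 0.296910319.
P = 6.09667 / 0.296910319 ≈ 20.53.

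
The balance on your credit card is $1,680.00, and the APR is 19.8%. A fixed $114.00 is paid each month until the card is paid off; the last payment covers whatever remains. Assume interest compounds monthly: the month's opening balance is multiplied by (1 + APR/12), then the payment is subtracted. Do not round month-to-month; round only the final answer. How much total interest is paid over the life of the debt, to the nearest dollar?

Monthly rate r = 19.8%/12 = 1.65% = 0.0165.
Payoff takes n = ⌈−ln(1 − rB₀/P)/ln(1+r)⌉ = ⌈17.024⌉ = 18 payments; the last is $2.74.
Total paid = 17·$114.00 + $2.74 = $1,940.74.
Total interest = total paid − principal = $1,940.74 − $1,680.00 = $260.74.

$261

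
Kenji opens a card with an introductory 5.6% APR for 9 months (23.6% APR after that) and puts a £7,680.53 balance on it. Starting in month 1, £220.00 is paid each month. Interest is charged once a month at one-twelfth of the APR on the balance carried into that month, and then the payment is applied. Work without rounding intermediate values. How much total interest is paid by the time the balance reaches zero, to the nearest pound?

£2,965

Promo months 1–9 at r₀ = 5.6%/12 = 0.00466667; months 10+ at r₁ = 23.6%/12 = 0.0196667.
After month 9: iterate B ← B·(1+r₀) − £220.00 for 9 months → £5,991.83.
Then at r₁ with £220.00/mo: n₂ = −ln(1 − r₁·B/P)/ln(1+r₁) ≈ 39.39 → 40 more payments.
Total paid = 48·£220.00 + £85.53 = £10,645.53; interest = £10,645.53 − £7,680.53 = £2,965.00.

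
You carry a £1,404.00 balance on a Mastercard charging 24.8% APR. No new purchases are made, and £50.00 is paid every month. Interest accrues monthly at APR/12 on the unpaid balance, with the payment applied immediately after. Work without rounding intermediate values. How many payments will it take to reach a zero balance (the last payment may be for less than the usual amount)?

43 months

Monthly rate r = 24.8%/12 = 2.06667% = 0.0206667.
Recurrence: B ← B·(1+r) − £50.00.
Month 1: interest £29.02; balance after payment £1,383.02.
Month 2: interest £28.58; balance after payment £1,361.60.
Closed form: n = −ln(1 − rB₀/P)/ln(1+r) = −ln(0.41968)/ln(1.02067) ≈ 42.445, so the balance reaches zero during payment 43.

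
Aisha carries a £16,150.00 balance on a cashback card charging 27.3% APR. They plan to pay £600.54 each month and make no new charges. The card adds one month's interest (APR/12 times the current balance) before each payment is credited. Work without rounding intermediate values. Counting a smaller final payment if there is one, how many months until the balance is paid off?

43 payments

Monthly rate r = 27.3%/12 = 2.275% = 0.02275.
Recurrence: B ← B·(1+r) − £600.54.
Month 1: interest £367.41; balance after payment £15,916.87.
Month 2: interest £362.11; balance after payment £15,678.44.
Closed form: n = −ln(1 − rB₀/P)/ln(1+r) = −ln(0.3882)/ln(1.02275) ≈ 42.064, so the balance reaches zero during payment 43.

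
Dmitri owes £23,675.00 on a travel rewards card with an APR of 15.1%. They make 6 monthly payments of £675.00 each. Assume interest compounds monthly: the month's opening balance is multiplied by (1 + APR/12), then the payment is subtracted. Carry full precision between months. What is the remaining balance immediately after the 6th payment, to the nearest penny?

£21,340.08

Monthly rate r = 15.1%/12 = 1.25833% = 0.0125833.
Each month: B ← B·(1+r) − £675.00.
Month 1: interest £297.91; balance after payment £23,297.91.
Month 2: interest £293.17; balance after payment £22,916.08.
Month 3: interest £288.36; balance after payment £22,529.44.
Month 4: interest £283.50; balance after payment £22,137.93.
Month 5: interest £278.57; balance after payment £21,741.50.
Month 6: interest £273.58; balance after payment £21,340.08.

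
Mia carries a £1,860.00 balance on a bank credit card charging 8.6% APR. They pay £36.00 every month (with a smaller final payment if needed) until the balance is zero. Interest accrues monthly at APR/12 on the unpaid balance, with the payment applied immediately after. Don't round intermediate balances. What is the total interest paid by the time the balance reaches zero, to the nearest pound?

Monthly rate r = 8.6%/12 = 0.716667% = 0.00716667.
Payoff takes n = ⌈−ln(1 − rB₀/P)/ln(1+r)⌉ = ⌈64.763⌉ = 65 payments; the last is £27.48.
Total paid = 64·£36.00 + £27.48 = £2,331.48.
Total interest = total paid − principal = £2,331.48 − £1,860.00 = £471.48.

£471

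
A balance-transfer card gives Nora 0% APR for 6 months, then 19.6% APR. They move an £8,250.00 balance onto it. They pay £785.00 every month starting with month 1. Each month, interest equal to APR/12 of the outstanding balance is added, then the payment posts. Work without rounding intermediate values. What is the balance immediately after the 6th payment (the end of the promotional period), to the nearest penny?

£3,540.00

Promo months 1–6 at r₀ = 0%/12 = 0; months 7+ at r₁ = 19.6%/12 = 0.0163333.
After month 6 (no interest yet): B = £8,250.00 − 6·£785.00 = £3,540.00.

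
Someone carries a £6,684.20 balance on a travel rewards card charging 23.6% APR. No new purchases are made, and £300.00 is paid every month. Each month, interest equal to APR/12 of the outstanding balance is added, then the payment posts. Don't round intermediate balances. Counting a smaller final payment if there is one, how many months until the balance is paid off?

Monthly rate r = 23.6%/12 = 1.96667% = 0.0196667.
Recurrence: B ← B·(1+r) − £300.00.
Month 1: interest £131.46; balance after payment £6,515.66.
Month 2: interest £128.14; balance after payment £6,343.80.
Closed form: n = −ln(1 − rB₀/P)/ln(1+r) = −ln(0.56181)/ln(1.01967) ≈ 29.605, so the balance reaches zero during payment 30.

30 payments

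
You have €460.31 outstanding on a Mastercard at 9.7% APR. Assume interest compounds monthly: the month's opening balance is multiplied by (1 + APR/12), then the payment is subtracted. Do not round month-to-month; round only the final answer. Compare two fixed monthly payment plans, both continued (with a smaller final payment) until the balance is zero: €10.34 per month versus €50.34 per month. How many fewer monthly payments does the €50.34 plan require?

46 fewer payments

Monthly rate r = 9.7%/12 = 0.808333% = 0.00808333.
At €10.34/mo: n = ⌈−ln(1 − rB₀/P)/ln(1+r)⌉ = 56 payments (last €4.19); total interest = total paid − €460.31 = €112.58.
At €50.34/mo: 10 payments (last €27.13); total interest €19.88.
Payments saved = 56 − 10 = 46.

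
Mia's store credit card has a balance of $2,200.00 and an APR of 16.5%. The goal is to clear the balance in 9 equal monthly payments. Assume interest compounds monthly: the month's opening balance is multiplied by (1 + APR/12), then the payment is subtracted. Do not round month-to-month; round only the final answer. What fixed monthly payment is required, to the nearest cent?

$261.56

Monthly rate r = 16.5%/12 = 1.375% = 0.01375.
Level-payment amortization: P = B₀·r / (1 − (1+r)^(−n)) = 2200.00·0.01375 / (1 − 1.01375^(−9)).
Denominator 1 − (1+r)^(−9) = 0.115654042.
P = 30.25 / 0.115654042 ≈ 261.56.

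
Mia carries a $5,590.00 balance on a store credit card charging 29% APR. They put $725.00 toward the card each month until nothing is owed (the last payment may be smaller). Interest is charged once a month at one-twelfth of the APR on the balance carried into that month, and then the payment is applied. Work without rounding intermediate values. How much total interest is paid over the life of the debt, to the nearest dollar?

Monthly rate r = 29%/12 = 2.41667% = 0.0241667.
Payoff takes n = ⌈−ln(1 − rB₀/P)/ln(1+r)⌉ = ⌈8.635⌉ = 9 payments; the last is $462.59.
Total paid = 8·$725.00 + $462.59 = $6,262.59.
Total interest = total paid − principal = $6,262.59 − $5,590.00 = $672.59.

$673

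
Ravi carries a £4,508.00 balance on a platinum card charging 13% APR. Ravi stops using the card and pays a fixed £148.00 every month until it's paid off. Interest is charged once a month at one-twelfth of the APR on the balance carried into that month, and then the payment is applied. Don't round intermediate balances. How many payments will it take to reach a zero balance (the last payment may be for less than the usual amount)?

38 months

Monthly rate r = 13%/12 = 1.08333% = 0.0108333.
Recurrence: B ← B·(1+r) − £148.00.
Month 1: interest £48.84; balance after payment £4,408.84.
Month 2: interest £47.76; balance after payment £4,308.60.
Closed form: n = −ln(1 − rB₀/P)/ln(1+r) = −ln(0.67002)/ln(1.01083) ≈ 37.164, so the balance reaches zero during payment 38.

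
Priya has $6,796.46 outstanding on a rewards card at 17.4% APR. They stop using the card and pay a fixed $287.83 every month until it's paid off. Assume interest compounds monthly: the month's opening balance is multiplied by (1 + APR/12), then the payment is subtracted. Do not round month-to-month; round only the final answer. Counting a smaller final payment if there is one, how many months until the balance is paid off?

30 payments

Monthly rate r = 17.4%/12 = 1.45% = 0.0145.
Recurrence: B ← B·(1+r) − $287.83.
Month 1: interest $98.55; balance after payment $6,607.18.
Month 2: interest $95.80; balance after payment $6,415.15.
Closed form: n = −ln(1 − rB₀/P)/ln(1+r) = −ln(0.65762)/ln(1.0145) ≈ 29.115, so the balance reaches zero during payment 30.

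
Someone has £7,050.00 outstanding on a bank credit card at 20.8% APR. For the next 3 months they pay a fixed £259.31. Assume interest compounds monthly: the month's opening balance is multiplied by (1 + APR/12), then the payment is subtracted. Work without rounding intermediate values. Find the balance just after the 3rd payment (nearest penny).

£6,631.50

Monthly rate r = 20.8%/12 = 1.73333% = 0.0173333.
Each month: B ← B·(1+r) − £259.31.
Month 1: interest £122.20; balance after payment £6,912.89.
Month 2: interest £119.82; balance after payment £6,773.40.
Month 3: interest £117.41; balance after payment £6,631.50.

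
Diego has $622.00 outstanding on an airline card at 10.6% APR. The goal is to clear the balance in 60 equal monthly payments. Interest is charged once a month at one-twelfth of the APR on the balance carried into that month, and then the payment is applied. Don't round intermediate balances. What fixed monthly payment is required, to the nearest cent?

$13.40

Monthly rate r = 10.6%/12 = 0.883333% = 0.00883333.
Level-payment amortization: P = B₀·r / (1 − (1+r)^(−n)) = 622.00·0.00883333 / (1 − 1.00883^(−60)).
Denominator 1 − (1+r)^(−60) = 0.41002367.
P = 5.49433 / 0.41002367 ≈ 13.40.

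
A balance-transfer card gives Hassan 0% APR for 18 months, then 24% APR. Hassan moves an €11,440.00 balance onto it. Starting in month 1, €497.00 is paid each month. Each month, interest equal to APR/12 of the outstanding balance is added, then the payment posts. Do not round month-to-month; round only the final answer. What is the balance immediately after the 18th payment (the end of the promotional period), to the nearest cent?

Promo months 1–18 at r₀ = 0%/12 = 0; months 19+ at r₁ = 24%/12 = 0.02.
After month 18 (no interest yet): B = €11,440.00 − 18·€497.00 = €2,494.00.

€2,494.00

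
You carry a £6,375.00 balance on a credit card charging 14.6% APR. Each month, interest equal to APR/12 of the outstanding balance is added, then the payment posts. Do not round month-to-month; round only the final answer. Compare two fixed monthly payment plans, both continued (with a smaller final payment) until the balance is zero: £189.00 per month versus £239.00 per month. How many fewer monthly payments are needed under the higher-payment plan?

11 fewer payments

Monthly rate r = 14.6%/12 = 1.21667% = 0.0121667.
At £189.00/mo: n = ⌈−ln(1 − rB₀/P)/ln(1+r)⌉ = 44 payments (last £129.55); total interest = total paid − £6,375.00 = £1,881.55.
At £239.00/mo: 33 payments (last £106.32); total interest £1,379.32.
Payments saved = 44 − 33 = 11.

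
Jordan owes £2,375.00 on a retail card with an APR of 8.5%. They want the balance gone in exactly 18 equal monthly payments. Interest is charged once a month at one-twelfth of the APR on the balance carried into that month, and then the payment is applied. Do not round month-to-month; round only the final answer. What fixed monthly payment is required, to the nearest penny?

£141.00

Monthly rate r = 8.5%/12 = 0.708333% = 0.00708333.
Level-payment amortization: P = B₀·r / (1 − (1+r)^(−n)) = 2375.00·0.00708333 / (1 − 1.00708^(−18)).
Denominator 1 − (1+r)^(−18) = 0.119310855.
P = 16.8229 / 0.119310855 ≈ 141.00.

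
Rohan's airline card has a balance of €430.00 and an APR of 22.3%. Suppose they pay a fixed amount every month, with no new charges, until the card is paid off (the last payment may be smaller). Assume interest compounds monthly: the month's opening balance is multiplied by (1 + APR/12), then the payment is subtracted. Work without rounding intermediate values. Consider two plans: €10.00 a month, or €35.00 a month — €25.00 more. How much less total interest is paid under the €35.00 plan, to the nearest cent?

€378.95

Monthly rate r = 22.3%/12 = 1.85833% = 0.0185833.
At €10.00/mo: n = ⌈−ln(1 − rB₀/P)/ln(1+r)⌉ = 88 payments (last €1.62); total interest = total paid − €430.00 = €441.62.
At €35.00/mo: 15 payments (last €2.67); total interest €62.67.
Interest saved = €441.62 − €62.67 = €378.95.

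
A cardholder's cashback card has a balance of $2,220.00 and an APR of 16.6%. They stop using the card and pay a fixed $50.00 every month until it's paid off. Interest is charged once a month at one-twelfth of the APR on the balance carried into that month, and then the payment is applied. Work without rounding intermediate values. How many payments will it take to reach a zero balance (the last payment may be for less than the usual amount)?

Monthly rate r = 16.6%/12 = 1.38333% = 0.0138333.
Recurrence: B ← B·(1+r) − $50.00.
Month 1: interest $30.71; balance after payment $2,200.71.
Month 2: interest $30.44; balance after payment $2,181.15.
Closed form: n = −ln(1 − rB₀/P)/ln(1+r) = −ln(0.3858)/ln(1.01383) ≈ 69.326, so the balance reaches zero during payment 70.

70 months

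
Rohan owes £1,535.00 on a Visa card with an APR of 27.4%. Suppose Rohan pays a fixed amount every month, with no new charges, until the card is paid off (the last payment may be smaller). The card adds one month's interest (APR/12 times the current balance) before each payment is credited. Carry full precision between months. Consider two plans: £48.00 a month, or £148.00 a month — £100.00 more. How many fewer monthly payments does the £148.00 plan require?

47 fewer payments

Monthly rate r = 27.4%/12 = 2.28333% = 0.0228333.
At £48.00/mo: n = ⌈−ln(1 − rB₀/P)/ln(1+r)⌉ = 59 payments (last £1.29); total interest = total paid − £1,535.00 = £1,250.29.
At £148.00/mo: 12 payments (last £143.73); total interest £236.73.
Payments saved = 59 − 12 = 47.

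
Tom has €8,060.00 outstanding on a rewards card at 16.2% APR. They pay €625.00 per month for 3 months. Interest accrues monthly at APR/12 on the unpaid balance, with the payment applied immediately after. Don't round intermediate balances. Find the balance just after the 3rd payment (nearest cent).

Monthly rate r = 16.2%/12 = 1.35% = 0.0135.
Each month: B ← B·(1+r) − €625.00.
Month 1: interest €108.81; balance after payment €7,543.81.
Month 2: interest €101.84; balance after payment €7,020.65.
Month 3: interest €94.78; balance after payment €6,490.43.

€6,490.43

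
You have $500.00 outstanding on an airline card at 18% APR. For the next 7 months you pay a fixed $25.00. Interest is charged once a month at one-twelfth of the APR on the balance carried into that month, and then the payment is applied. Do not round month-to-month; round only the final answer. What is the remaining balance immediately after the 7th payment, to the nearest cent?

$371.85

Monthly rate r = 18%/12 = 1.5% = 0.015.
Each month: B ← B·(1+r) − $25.00.
Month 1: interest $7.50; balance after payment $482.50.
Month 2: interest $7.24; balance after payment $464.74.
Month 3: interest $6.97; balance after payment $446.71.
Month 4: interest $6.70; balance after payment $428.41.
Month 5: interest $6.43; balance after payment $409.84.
Month 6: interest $6.15; balance after payment $390.98.
Month 7: interest $5.86; balance after payment $371.85.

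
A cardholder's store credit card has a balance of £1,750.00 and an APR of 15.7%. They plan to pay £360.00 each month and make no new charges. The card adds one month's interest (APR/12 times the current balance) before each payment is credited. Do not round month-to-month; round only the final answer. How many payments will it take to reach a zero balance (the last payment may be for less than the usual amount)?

6 months

Monthly rate r = 15.7%/12 = 1.30833% = 0.0130833.
Recurrence: B ← B·(1+r) − £360.00.
Month 1: interest £22.90; balance after payment £1,412.90.
Month 2: interest £18.49; balance after payment £1,071.38.
Month 3: interest £14.02; balance after payment £725.40.
Month 4: interest £9.49; balance after payment £374.89.
Month 5: interest £4.90; balance after payment £19.79.
Month 6: interest £0.26; balance after payment £0.00.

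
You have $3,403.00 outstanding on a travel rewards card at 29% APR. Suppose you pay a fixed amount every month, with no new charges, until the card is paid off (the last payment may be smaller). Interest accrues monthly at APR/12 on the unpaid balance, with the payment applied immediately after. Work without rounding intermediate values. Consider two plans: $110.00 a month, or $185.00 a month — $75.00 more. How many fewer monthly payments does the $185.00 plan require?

Monthly rate r = 29%/12 = 2.41667% = 0.0241667.
At $110.00/mo: n = ⌈−ln(1 − rB₀/P)/ln(1+r)⌉ = 58 payments (last $72.78); total interest = total paid − $3,403.00 = $2,939.78.
At $185.00/mo: 25 payments (last $115.56); total interest $1,152.56.
Payments saved = 58 − 25 = 33.

33 fewer payments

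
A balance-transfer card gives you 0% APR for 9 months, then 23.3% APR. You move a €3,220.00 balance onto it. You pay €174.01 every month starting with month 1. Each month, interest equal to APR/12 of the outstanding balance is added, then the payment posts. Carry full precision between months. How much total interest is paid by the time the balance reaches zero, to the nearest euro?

Promo months 1–9 at r₀ = 0%/12 = 0; months 10+ at r₁ = 23.3%/12 = 0.0194167.
After month 9 (no interest yet): B = €3,220.00 − 9·€174.01 = €1,653.91.
Then at r₁ with €174.01/mo: n₂ = −ln(1 − r₁·B/P)/ln(1+r₁) ≈ 10.61 → 11 more payments.
Total paid = 19·€174.01 + €106.34 = €3,412.53; interest = €3,412.53 − €3,220.00 = €192.53.

€193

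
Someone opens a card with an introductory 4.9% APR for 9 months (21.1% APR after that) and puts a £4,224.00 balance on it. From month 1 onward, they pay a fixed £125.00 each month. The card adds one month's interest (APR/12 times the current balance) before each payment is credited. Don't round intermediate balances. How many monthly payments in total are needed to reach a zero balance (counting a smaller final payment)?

Promo months 1–9 at r₀ = 4.9%/12 = 0.00408333; months 10+ at r₁ = 21.1%/12 = 0.0175833.
After month 9: iterate B ← B·(1+r₀) − £125.00 for 9 months → £3,238.24.
Then at r₁ with £125.00/mo: n₂ = −ln(1 − r₁·B/P)/ln(1+r₁) ≈ 34.88 → 35 more payments.

44 payments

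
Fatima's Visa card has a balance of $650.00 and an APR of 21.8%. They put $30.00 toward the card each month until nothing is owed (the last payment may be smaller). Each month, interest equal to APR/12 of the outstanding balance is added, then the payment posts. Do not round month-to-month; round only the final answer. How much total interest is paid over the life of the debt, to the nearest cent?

Monthly rate r = 21.8%/12 = 1.81667% = 0.0181667.
Payoff takes n = ⌈−ln(1 − rB₀/P)/ln(1+r)⌉ = ⌈27.785⌉ = 28 payments; the last is $23.60.
Total paid = 27·$30.00 + $23.60 = $833.60.
Total interest = total paid − principal = $833.60 − $650.00 = $183.60.

$183.60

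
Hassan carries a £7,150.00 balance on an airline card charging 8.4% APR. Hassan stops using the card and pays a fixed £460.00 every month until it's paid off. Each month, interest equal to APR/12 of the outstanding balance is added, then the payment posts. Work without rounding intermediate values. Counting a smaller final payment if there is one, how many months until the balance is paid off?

17 months

Monthly rate r = 8.4%/12 = 0.7% = 0.007.
Recurrence: B ← B·(1+r) − £460.00.
Month 1: interest £50.05; balance after payment £6,740.05.
Month 2: interest £47.18; balance after payment £6,327.23.
Closed form: n = −ln(1 − rB₀/P)/ln(1+r) = −ln(0.8912)/ln(1.007) ≈ 16.513, so the balance reaches zero during payment 17.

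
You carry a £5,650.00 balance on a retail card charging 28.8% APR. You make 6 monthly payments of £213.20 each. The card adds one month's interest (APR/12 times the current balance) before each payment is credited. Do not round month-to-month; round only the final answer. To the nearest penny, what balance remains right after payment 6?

£5,155.55

Monthly rate r = 28.8%/12 = 2.4% = 0.024.
Each month: B ← B·(1+r) − £213.20.
Month 1: interest £135.60; balance after payment £5,572.40.
Month 2: interest £133.74; balance after payment £5,492.94.
Month 3: interest £131.83; balance after payment £5,411.57.
Month 4: interest £129.88; balance after payment £5,328.25.
Month 5: interest £127.88; balance after payment £5,242.92.
Month 6: interest £125.83; balance after payment £5,155.55.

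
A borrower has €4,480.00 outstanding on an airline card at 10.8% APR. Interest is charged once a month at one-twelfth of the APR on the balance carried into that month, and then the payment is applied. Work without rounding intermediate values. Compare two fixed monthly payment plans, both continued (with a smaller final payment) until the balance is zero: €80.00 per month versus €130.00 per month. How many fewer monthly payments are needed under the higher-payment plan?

Monthly rate r = 10.8%/12 = 0.9% = 0.009.
At €80.00/mo: n = ⌈−ln(1 − rB₀/P)/ln(1+r)⌉ = 79 payments (last €20.78); total interest = total paid − €4,480.00 = €1,780.78.
At €130.00/mo: 42 payments (last €57.27); total interest €907.27.
Payments saved = 79 − 42 = 37.

37 fewer payments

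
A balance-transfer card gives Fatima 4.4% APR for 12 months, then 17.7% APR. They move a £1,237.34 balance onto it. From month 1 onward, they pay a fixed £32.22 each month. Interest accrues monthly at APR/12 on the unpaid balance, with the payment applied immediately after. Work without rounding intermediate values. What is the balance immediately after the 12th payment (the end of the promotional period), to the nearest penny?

£898.36

Promo months 1–12 at r₀ = 4.4%/12 = 0.00366667; months 13+ at r₁ = 17.7%/12 = 0.01475.
After month 12: iterate B ← B·(1+r₀) − £32.22 for 12 months → £898.36.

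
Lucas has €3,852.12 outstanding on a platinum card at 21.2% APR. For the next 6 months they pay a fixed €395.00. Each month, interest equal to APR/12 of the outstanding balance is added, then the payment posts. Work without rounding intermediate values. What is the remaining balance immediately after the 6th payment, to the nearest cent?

€1,801.74

Monthly rate r = 21.2%/12 = 1.76667% = 0.0176667.
Each month: B ← B·(1+r) − €395.00.
Month 1: interest €68.05; balance after payment €3,525.17.
Month 2: interest €62.28; balance after payment €3,192.45.
Month 3: interest €56.40; balance after payment €2,853.85.
Month 4: interest €50.42; balance after payment €2,509.27.
Month 5: interest €44.33; balance after payment €2,158.60.
Month 6: interest €38.14; balance after payment €1,801.74.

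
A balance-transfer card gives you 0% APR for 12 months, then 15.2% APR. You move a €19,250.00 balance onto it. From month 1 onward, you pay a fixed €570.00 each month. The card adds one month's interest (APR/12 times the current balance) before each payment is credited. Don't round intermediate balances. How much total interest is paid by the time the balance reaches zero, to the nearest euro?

Promo months 1–12 at r₀ = 0%/12 = 0; months 13+ at r₁ = 15.2%/12 = 0.0126667.
After month 12 (no interest yet): B = €19,250.00 − 12·€570.00 = €12,410.00.
Then at r₁ with €570.00/mo: n₂ = −ln(1 − r₁·B/P)/ln(1+r₁) ≈ 25.63 → 26 more payments.
Total paid = 37·€570.00 + €362.16 = €21,452.16; interest = €21,452.16 − €19,250.00 = €2,202.16.

€2,202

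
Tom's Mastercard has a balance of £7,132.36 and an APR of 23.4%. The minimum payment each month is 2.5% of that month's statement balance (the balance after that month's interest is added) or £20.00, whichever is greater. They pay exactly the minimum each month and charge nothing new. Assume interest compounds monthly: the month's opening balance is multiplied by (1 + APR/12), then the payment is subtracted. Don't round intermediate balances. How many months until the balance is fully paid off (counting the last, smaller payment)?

443 months

Monthly rate r = 23.4%/12 = 1.95% = 0.0195.
While 2.5% of the post-interest balance exceeds £20.00, each month B ← (B·(1+r))·(1 − 0.025), i.e. B shrinks by the factor (1+r)·0.975 = 0.99401.
This holds for months 1–368. Entering month 369 the balance is £782.41; 2.5% of the post-interest balance is now below £20.00, so the flat £20.00 minimum applies from here.
From month 369 a fixed £20.00 at rate r clears £782.41 in 75 more payments. Total: 368 + 75 = 443 months.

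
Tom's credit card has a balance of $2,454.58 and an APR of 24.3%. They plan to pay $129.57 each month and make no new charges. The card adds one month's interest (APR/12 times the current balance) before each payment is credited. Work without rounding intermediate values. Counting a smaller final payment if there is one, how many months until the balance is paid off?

25 months

Monthly rate r = 24.3%/12 = 2.025% = 0.02025.
Recurrence: B ← B·(1+r) − $129.57.
Month 1: interest $49.71; balance after payment $2,374.72.
Month 2: interest $48.09; balance after payment $2,293.23.
Closed form: n = −ln(1 − rB₀/P)/ln(1+r) = −ln(0.61638)/ln(1.02025) ≈ 24.137, so the balance reaches zero during payment 25.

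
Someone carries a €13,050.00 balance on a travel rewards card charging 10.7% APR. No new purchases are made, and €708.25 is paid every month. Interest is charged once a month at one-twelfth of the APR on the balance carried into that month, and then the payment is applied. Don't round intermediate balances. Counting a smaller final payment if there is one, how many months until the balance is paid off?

21 months

Monthly rate r = 10.7%/12 = 0.891667% = 0.00891667.
Recurrence: B ← B·(1+r) − €708.25.
Month 1: interest €116.36; balance after payment €12,458.11.
Month 2: interest €111.08; balance after payment €11,860.95.
Closed form: n = −ln(1 − rB₀/P)/ln(1+r) = −ln(0.8357)/ln(1.00892) ≈ 20.218, so the balance reaches zero during payment 21.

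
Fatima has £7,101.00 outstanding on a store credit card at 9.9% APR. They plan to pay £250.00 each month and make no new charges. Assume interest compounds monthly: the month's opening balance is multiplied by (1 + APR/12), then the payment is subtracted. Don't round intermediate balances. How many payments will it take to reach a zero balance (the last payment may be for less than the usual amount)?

Monthly rate r = 9.9%/12 = 0.825% = 0.00825.
Recurrence: B ← B·(1+r) − £250.00.
Month 1: interest £58.58; balance after payment £6,909.58.
Month 2: interest £57.00; balance after payment £6,716.59.
Closed form: n = −ln(1 − rB₀/P)/ln(1+r) = −ln(0.76567)/ln(1.00825) ≈ 32.498, so the balance reaches zero during payment 33.

33 payments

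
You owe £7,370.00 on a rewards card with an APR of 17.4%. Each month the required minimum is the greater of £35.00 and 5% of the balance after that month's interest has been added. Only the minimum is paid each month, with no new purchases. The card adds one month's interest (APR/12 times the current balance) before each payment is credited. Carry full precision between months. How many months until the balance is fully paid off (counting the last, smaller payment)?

Monthly rate r = 17.4%/12 = 1.45% = 0.0145.
While 5% of the post-interest balance exceeds £35.00, each month B ← (B·(1+r))·(1 − 0.05), i.e. B shrinks by the factor (1+r)·0.95 = 0.96377.
This holds for months 1–65. Entering month 66 the balance is £669.71; 5% of the post-interest balance is now below £35.00, so the flat £35.00 minimum applies from here.
From month 66 a fixed £35.00 at rate r clears £669.71 in 23 more payments. Total: 65 + 23 = 88 months.

88 months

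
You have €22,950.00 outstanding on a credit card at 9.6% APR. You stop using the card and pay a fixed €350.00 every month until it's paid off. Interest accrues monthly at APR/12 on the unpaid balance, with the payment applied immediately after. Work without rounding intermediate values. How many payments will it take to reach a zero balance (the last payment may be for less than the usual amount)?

Monthly rate r = 9.6%/12 = 0.8% = 0.008.
Recurrence: B ← B·(1+r) − €350.00.
Month 1: interest €183.60; balance after payment €22,783.60.
Month 2: interest €182.27; balance after payment €22,615.87.
Closed form: n = −ln(1 − rB₀/P)/ln(1+r) = −ln(0.47543)/ln(1.008) ≈ 93.314, so the balance reaches zero during payment 94.

94 payments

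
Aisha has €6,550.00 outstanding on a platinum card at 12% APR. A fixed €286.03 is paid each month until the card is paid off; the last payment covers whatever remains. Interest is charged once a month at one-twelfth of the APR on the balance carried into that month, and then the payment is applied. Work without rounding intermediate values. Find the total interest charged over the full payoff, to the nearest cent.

€925.88

Monthly rate r = 12%/12 = 1% = 0.01.
Payoff takes n = ⌈−ln(1 − rB₀/P)/ln(1+r)⌉ = ⌈26.136⌉ = 27 payments; the last is €39.10.
Total paid = 26·€286.03 + €39.10 = €7,475.88.
Total interest = total paid − principal = €7,475.88 − €6,550.00 = €925.88.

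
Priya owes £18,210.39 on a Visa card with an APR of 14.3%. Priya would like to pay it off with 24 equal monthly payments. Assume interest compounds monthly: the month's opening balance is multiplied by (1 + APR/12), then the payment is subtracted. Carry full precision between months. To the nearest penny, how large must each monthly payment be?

Monthly rate r = 14.3%/12 = 1.19167% = 0.0119167.
Level-payment amortization: P = B₀·r / (1 − (1+r)^(−n)) = 18210.39·0.0119167 / (1 − 1.01192^(−24)).
Denominator 1 − (1+r)^(−24) = 0.247466176.
P = 217.007 / 0.247466176 ≈ 876.92.

£876.92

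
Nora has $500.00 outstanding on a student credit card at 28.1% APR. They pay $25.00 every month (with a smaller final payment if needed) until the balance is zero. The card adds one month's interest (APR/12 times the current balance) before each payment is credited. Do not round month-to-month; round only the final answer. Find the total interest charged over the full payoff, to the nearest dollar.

$182

Monthly rate r = 28.1%/12 = 2.34167% = 0.0234167.
Payoff takes n = ⌈−ln(1 − rB₀/P)/ln(1+r)⌉ = ⌈27.293⌉ = 28 payments; the last is $7.38.
Total paid = 27·$25.00 + $7.38 = $682.38.
Total interest = total paid − principal = $682.38 − $500.00 = $182.38.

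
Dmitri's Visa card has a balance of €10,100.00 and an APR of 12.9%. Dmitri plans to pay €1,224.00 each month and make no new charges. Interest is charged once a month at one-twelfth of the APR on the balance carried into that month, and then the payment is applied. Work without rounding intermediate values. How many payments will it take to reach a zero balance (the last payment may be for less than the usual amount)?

Monthly rate r = 12.9%/12 = 1.075% = 0.01075.
Recurrence: B ← B·(1+r) − €1,224.00.
Month 1: interest €108.58; balance after payment €8,984.58.
Month 2: interest €96.58; balance after payment €7,857.16.
Closed form: n = −ln(1 − rB₀/P)/ln(1+r) = −ln(0.91129)/ln(1.01075) ≈ 8.687, so the balance reaches zero during payment 9.

9 months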